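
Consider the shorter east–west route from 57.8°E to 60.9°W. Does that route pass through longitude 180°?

Signed shortest Δλ = ((-60.9 − 57.8 + 180) mod 360) − 180 = -118.7°.
Going west by 118.7° from +57.8° reaches -60.9° without touching 180°.

No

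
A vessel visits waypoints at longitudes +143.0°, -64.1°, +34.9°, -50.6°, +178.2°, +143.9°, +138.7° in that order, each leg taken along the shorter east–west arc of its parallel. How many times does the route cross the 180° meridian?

2

Leg 1: +143.0° → -64.1°, shortest Δλ = 152.9° (east) — crosses 180°.
Leg 2: -64.1° → +34.9°, shortest Δλ = 99.0° (east) — does not cross 180°.
Leg 3: +34.9° → -50.6°, shortest Δλ = -85.5° (west) — does not cross 180°.
Leg 4: -50.6° → +178.2°, shortest Δλ = -131.2° (west) — crosses 180°.
Leg 5: +178.2° → +143.9°, shortest Δλ = -34.3° (west) — does not cross 180°.
Leg 6: +143.9° → +138.7°, shortest Δλ = -5.2° (west) — does not cross 180°.
Total crossings: 2.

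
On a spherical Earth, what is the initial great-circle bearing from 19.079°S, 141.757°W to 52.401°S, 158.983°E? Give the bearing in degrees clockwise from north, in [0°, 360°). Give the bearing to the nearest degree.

Δλ = 158.983 − -141.757 = 300.740°; wrapped into (−180°, 180°]: -59.260°.
θ = atan2( sin Δλ · cos φ₂ , cos φ₁ · sin φ₂ − sin φ₁ · cos φ₂ · cos Δλ )
  = atan2(-0.52441, -0.64684) = -140.968° → normalised to [0°, 360°): 219.032°.

219°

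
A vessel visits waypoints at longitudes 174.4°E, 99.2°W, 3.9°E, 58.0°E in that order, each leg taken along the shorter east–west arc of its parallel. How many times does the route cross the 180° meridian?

Leg 1: +174.4° → -99.2°, shortest Δλ = 86.4° (east) — crosses 180°.
Leg 2: -99.2° → +3.9°, shortest Δλ = 103.1° (east) — does not cross 180°.
Leg 3: +3.9° → +58.0°, shortest Δλ = 54.1° (east) — does not cross 180°.
Total crossings: 1.

1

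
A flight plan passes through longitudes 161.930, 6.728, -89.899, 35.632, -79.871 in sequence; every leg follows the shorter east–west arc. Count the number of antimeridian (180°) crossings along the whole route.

Leg 1: +161.930° → +6.728°, shortest Δλ = -155.202° (west) — does not cross 180°.
Leg 2: +6.728° → -89.899°, shortest Δλ = -96.627° (west) — does not cross 180°.
Leg 3: -89.899° → +35.632°, shortest Δλ = 125.531° (east) — does not cross 180°.
Leg 4: +35.632° → -79.871°, shortest Δλ = -115.503° (west) — does not cross 180°.
Total crossings: 0.

0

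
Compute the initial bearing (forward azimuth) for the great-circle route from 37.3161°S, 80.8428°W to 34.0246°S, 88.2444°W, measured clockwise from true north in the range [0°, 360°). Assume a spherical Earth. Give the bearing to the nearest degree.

Δλ = -88.2444 − -80.8428 = -7.4016°.
θ = atan2( sin Δλ · cos φ₂ , cos φ₁ · sin φ₂ − sin φ₁ · cos φ₂ · cos Δλ )
  = atan2(-0.10677, 0.05323) = -63.501° → normalised to [0°, 360°): 296.499°.

296°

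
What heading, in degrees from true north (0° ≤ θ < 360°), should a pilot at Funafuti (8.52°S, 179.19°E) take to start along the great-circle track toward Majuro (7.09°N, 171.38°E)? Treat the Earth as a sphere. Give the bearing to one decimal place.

Δλ = 171.38 − 179.19 = -7.81°.
θ = atan2( sin Δλ · cos φ₂ , cos φ₁ · sin φ₂ − sin φ₁ · cos φ₂ · cos Δλ )
  = atan2(-0.13485, 0.26772) = -26.734° → normalised to [0°, 360°): 333.266°.

333.3°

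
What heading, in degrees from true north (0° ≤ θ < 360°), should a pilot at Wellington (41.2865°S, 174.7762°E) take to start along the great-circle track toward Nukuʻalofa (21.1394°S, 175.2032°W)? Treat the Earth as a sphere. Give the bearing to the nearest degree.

Δλ = -175.2032 − 174.7762 = -349.9794°; wrapped into (−180°, 180°]: 10.0206°.
θ = atan2( sin Δλ · cos φ₂ , cos φ₁ · sin φ₂ − sin φ₁ · cos φ₂ · cos Δλ )
  = atan2(0.16229, 0.33504) = 25.845° → normalised to [0°, 360°): 25.845°.

26°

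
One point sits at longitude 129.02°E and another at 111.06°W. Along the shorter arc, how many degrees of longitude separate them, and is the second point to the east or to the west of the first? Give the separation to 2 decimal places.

119.92° east

Raw difference: -111.06 − 129.02 = -240.08°.
Normalise into (−180°, 180°]: -240.08° + 360° = 119.92°.
Positive ⇒ the second point lies to the east; separation 119.92°.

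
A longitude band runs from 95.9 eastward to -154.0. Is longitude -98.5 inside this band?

Band width going east from +95.9° to -154.0°: ((-154.0 − 95.9) mod 360) = 110.1°.
Offset of -98.5° east of the west edge: ((-98.5 − 95.9) mod 360) = 165.6°.
165.6° > 110.1° ⇒ outside.

No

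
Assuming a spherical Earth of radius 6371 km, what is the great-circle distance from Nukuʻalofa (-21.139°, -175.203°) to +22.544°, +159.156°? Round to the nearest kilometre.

Δλ = 159.156 − -175.203 = 334.359°; wrapped into (−180°, 180°]: -25.641°.
Δφ = 22.544 − -21.139 = 43.683°.
a = sin²(Δφ/2) + cos φ₁ · cos φ₂ · sin²(Δλ/2) = 0.180830.
c = 2·atan2(√a, √(1−a)) = 0.87846 rad → d = 6371·c ≈ 5596.64 km.

5597 km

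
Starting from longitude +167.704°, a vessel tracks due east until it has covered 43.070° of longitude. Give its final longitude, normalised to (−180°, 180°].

Start at +167.704°; shift +43.070° → +210.774°.
+210.774° lies outside (−180°, 180°]; subtract 360° → -149.226°.

-149.226°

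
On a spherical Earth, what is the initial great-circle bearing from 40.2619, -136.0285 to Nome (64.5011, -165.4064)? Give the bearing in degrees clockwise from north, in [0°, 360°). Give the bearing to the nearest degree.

Δλ = -165.4064 − -136.0285 = -29.3779°.
θ = atan2( sin Δλ · cos φ₂ , cos φ₁ · sin φ₂ − sin φ₁ · cos φ₂ · cos Δλ )
  = atan2(-0.21119, 0.44633) = -25.322° → normalised to [0°, 360°): 334.678°.

335°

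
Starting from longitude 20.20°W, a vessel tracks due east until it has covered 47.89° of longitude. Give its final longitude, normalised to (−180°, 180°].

Start at -20.20°; shift +47.89° → +27.69°.
+27.69° already lies in (−180°, 180°].

27.69°E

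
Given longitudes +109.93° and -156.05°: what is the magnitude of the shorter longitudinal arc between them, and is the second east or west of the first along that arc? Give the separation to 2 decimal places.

Raw difference: -156.05 − 109.93 = -265.98°.
Normalise into (−180°, 180°]: -265.98° + 360° = 94.02°.
Positive ⇒ the second point lies to the east; separation 94.02°.

94.02° east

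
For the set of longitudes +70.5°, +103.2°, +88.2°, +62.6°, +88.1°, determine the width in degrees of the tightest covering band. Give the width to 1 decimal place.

40.6°

Sort the longitudes: +62.6°, +70.5°, +88.1°, +88.2°, +103.2°.
Eastward gaps between consecutive values (wrapping around): 7.9°, 17.6°, 0.1°, 15.0°, 319.4°.
Largest gap = 319.4° ⇒ minimal covering band is its complement: 360° − 319.4° = 40.6°.
Band runs from +62.6° eastward to +103.2°.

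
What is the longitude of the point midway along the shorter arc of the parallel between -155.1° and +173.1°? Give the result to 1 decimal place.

-171.0°

Signed shortest Δλ from -155.1° to +173.1° is -31.8°.
Midpoint longitude = -155.1° + (-31.8°)/2 = -155.1° − 15.9° = -171.0°.
(The naïve average (-155.1 + +173.1)/2 = 9.0° is on the wrong side of the globe.)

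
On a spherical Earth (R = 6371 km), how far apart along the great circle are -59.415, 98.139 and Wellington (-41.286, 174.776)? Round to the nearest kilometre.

5446 km

Δλ = 174.776 − 98.139 = 76.637°.
Δφ = -41.286 − -59.415 = 18.129°.
a = sin²(Δφ/2) + cos φ₁ · cos φ₂ · sin²(Δλ/2) = 0.171807.
c = 2·atan2(√a, √(1−a)) = 0.85478 rad → d = 6371·c ≈ 5445.78 km.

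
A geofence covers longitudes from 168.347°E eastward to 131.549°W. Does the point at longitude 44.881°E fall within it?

No

Band width going east from +168.347° to -131.549°: ((-131.549 − 168.347) mod 360) = 60.104°.
Offset of +44.881° east of the west edge: ((44.881 − 168.347) mod 360) = 236.534°.
236.534° > 60.104° ⇒ outside.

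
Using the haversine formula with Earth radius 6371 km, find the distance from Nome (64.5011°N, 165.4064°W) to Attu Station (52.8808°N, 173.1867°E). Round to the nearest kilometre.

1772 km

Δλ = 173.1867 − -165.4064 = 338.5931°; wrapped into (−180°, 180°]: -21.4069°.
Δφ = 52.8808 − 64.5011 = -11.6203°.
a = sin²(Δφ/2) + cos φ₁ · cos φ₂ · sin²(Δλ/2) = 0.019209.
c = 2·atan2(√a, √(1−a)) = 0.27809 rad → d = 6371·c ≈ 1771.72 km.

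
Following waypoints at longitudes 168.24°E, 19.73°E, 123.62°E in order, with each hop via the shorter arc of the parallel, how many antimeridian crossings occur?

0

Leg 1: +168.24° → +19.73°, shortest Δλ = -148.51° (west) — does not cross 180°.
Leg 2: +19.73° → +123.62°, shortest Δλ = 103.89° (east) — does not cross 180°.
Total crossings: 0.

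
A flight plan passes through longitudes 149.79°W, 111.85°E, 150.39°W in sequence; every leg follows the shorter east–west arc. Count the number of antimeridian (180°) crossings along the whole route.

Leg 1: -149.79° → +111.85°, shortest Δλ = -98.36° (west) — crosses 180°.
Leg 2: +111.85° → -150.39°, shortest Δλ = 97.76° (east) — crosses 180°.
Total crossings: 2.

2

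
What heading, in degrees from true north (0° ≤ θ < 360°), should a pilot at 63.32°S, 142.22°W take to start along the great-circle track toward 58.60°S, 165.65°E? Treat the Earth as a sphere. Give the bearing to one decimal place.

Δλ = 165.65 − -142.22 = 307.87°; wrapped into (−180°, 180°]: -52.13°.
θ = atan2( sin Δλ · cos φ₂ , cos φ₁ · sin φ₂ − sin φ₁ · cos φ₂ · cos Δλ )
  = atan2(-0.41129, -0.09747) = -103.332° → normalised to [0°, 360°): 256.668°.

256.7°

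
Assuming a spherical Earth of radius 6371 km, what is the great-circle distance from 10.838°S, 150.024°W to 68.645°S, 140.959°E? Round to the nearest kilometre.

8045 km

Δλ = 140.959 − -150.024 = 290.983°; wrapped into (−180°, 180°]: -69.017°.
Δφ = -68.645 − -10.838 = -57.807°.
a = sin²(Δφ/2) + cos φ₁ · cos φ₂ · sin²(Δλ/2) = 0.348403.
c = 2·atan2(√a, √(1−a)) = 1.26275 rad → d = 6371·c ≈ 8045.00 km.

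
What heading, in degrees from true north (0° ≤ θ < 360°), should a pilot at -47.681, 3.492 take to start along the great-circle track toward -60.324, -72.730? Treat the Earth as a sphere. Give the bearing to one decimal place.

224.0°

Δλ = -72.730 − 3.492 = -76.222°.
θ = atan2( sin Δλ · cos φ₂ , cos φ₁ · sin φ₂ − sin φ₁ · cos φ₂ · cos Δλ )
  = atan2(-0.48085, -0.49777) = -135.990° → normalised to [0°, 360°): 224.010°.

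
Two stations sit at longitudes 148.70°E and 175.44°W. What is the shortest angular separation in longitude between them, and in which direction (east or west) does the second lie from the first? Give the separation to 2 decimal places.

Raw difference: -175.44 − 148.70 = -324.14°.
Normalise into (−180°, 180°]: -324.14° + 360° = 35.86°.
Positive ⇒ the second point lies to the east; separation 35.86°.

35.86° east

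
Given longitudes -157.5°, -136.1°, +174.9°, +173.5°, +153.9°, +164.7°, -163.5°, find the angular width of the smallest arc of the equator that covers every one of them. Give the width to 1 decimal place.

70.0°

Sort the longitudes: -163.5°, -157.5°, -136.1°, +153.9°, +164.7°, +173.5°, +174.9°.
Eastward gaps between consecutive values (wrapping around): 6.0°, 21.4°, 290.0°, 10.8°, 8.8°, 1.4°, 21.6°.
Largest gap = 290.0° ⇒ minimal covering band is its complement: 360° − 290.0° = 70.0°.
Band runs from +153.9° eastward to -136.1°, crossing the antimeridian.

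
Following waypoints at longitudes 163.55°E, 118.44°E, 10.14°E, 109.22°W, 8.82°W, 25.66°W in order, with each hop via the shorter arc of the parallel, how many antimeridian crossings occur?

Leg 1: +163.55° → +118.44°, shortest Δλ = -45.11° (west) — does not cross 180°.
Leg 2: +118.44° → +10.14°, shortest Δλ = -108.3° (west) — does not cross 180°.
Leg 3: +10.14° → -109.22°, shortest Δλ = -119.36° (west) — does not cross 180°.
Leg 4: -109.22° → -8.82°, shortest Δλ = 100.4° (east) — does not cross 180°.
Leg 5: -8.82° → -25.66°, shortest Δλ = -16.84° (west) — does not cross 180°.
Total crossings: 0.

0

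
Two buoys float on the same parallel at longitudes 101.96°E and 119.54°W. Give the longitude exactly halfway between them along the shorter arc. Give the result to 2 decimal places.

171.21°E

Signed shortest Δλ from +101.96° to -119.54° is +138.50°.
Midpoint longitude = +101.96° + (+138.50°)/2 = +101.96° + 69.25° = +171.21°.
(The naïve average (+101.96 + -119.54)/2 = -8.79° is on the wrong side of the globe.)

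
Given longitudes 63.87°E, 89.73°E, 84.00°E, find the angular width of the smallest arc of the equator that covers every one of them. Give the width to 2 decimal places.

Sort the longitudes: +63.87°, +84.00°, +89.73°.
Eastward gaps between consecutive values (wrapping around): 20.13°, 5.73°, 334.14°.
Largest gap = 334.14° ⇒ minimal covering band is its complement: 360° − 334.14° = 25.86°.
Band runs from +63.87° eastward to +89.73°.

25.86°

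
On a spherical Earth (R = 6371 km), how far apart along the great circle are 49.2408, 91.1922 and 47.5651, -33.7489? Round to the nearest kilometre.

Δλ = -33.7489 − 91.1922 = -124.9411°.
Δφ = 47.5651 − 49.2408 = -1.6757°.
a = sin²(Δφ/2) + cos φ₁ · cos φ₂ · sin²(Δλ/2) = 0.346635.
c = 2·atan2(√a, √(1−a)) = 1.25904 rad → d = 6371·c ≈ 8021.34 km.

8021 km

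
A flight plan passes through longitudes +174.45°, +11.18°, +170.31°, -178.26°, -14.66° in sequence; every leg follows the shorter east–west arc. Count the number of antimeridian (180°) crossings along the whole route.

1

Leg 1: +174.45° → +11.18°, shortest Δλ = -163.27° (west) — does not cross 180°.
Leg 2: +11.18° → +170.31°, shortest Δλ = 159.13° (east) — does not cross 180°.
Leg 3: +170.31° → -178.26°, shortest Δλ = 11.43° (east) — crosses 180°.
Leg 4: -178.26° → -14.66°, shortest Δλ = 163.6° (east) — does not cross 180°.
Total crossings: 1.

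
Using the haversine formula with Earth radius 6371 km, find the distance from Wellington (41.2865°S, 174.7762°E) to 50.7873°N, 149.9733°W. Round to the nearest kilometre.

Δλ = -149.9733 − 174.7762 = -324.7495°; wrapped into (−180°, 180°]: 35.2505°.
Δφ = 50.7873 − -41.2865 = 92.0738°.
a = sin²(Δφ/2) + cos φ₁ · cos φ₂ · sin²(Δλ/2) = 0.561647.
c = 2·atan2(√a, √(1−a)) = 1.69440 rad → d = 6371·c ≈ 10795.05 km.

10795 km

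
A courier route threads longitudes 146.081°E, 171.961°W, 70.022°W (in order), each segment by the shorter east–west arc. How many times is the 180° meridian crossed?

1

Leg 1: +146.081° → -171.961°, shortest Δλ = 41.958° (east) — crosses 180°.
Leg 2: -171.961° → -70.022°, shortest Δλ = 101.939° (east) — does not cross 180°.
Total crossings: 1.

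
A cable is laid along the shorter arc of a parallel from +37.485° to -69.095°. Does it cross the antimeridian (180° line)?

No

Signed shortest Δλ = ((-69.095 − 37.485 + 180) mod 360) − 180 = -106.58°.
Going west by 106.58° from +37.485° reaches -69.095° without touching 180°.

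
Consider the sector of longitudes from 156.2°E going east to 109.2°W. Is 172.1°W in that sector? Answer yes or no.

Yes

Band width going east from +156.2° to -109.2°: ((-109.2 − 156.2) mod 360) = 94.6°.
Offset of -172.1° east of the west edge: ((-172.1 − 156.2) mod 360) = 31.7°.
31.7° ≤ 94.6° ⇒ inside.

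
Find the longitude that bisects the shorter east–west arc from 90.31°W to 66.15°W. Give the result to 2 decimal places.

78.23°W

Signed shortest Δλ from -90.31° to -66.15° is +24.16°.
Midpoint longitude = -90.31° + (+24.16°)/2 = -90.31° + 12.08° = -78.23°.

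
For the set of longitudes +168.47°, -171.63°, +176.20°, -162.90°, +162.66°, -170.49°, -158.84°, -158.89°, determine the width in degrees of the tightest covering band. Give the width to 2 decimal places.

38.50°

Sort the longitudes: -171.63°, -170.49°, -162.90°, -158.89°, -158.84°, +162.66°, +168.47°, +176.20°.
Eastward gaps between consecutive values (wrapping around): 1.14°, 7.59°, 4.01°, 0.05°, 321.50°, 5.81°, 7.73°, 12.17°.
Largest gap = 321.50° ⇒ minimal covering band is its complement: 360° − 321.50° = 38.50°.
Band runs from +162.66° eastward to -158.84°, crossing the antimeridian.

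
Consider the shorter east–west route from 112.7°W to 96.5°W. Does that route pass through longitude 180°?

No

Signed shortest Δλ = ((-96.5 − -112.7 + 180) mod 360) − 180 = 16.2°.
Going east by 16.2° from -112.7° reaches -96.5° without touching 180°.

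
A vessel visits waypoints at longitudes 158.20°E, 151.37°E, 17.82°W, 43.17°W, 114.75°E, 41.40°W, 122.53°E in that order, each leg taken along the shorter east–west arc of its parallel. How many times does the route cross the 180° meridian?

Leg 1: +158.20° → +151.37°, shortest Δλ = -6.83° (west) — does not cross 180°.
Leg 2: +151.37° → -17.82°, shortest Δλ = -169.19° (west) — does not cross 180°.
Leg 3: -17.82° → -43.17°, shortest Δλ = -25.35° (west) — does not cross 180°.
Leg 4: -43.17° → +114.75°, shortest Δλ = 157.92° (east) — does not cross 180°.
Leg 5: +114.75° → -41.40°, shortest Δλ = -156.15° (west) — does not cross 180°.
Leg 6: -41.40° → +122.53°, shortest Δλ = 163.93° (east) — does not cross 180°.
Total crossings: 0.

0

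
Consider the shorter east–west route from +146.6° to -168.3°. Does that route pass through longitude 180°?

Yes

Naïve |-168.3 − 146.6| = 314.9° > 180°, so the shorter arc goes the other way round — across 180°.
Signed shortest Δλ = ((-168.3 − 146.6 + 180) mod 360) − 180 = 45.1°.
Going east by 45.1° from +146.6° passes through 180° before reaching -168.3°.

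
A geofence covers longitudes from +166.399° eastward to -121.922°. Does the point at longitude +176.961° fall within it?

Band width going east from +166.399° to -121.922°: ((-121.922 − 166.399) mod 360) = 71.679°.
Offset of +176.961° east of the west edge: ((176.961 − 166.399) mod 360) = 10.562°.
10.562° ≤ 71.679° ⇒ inside.

Yes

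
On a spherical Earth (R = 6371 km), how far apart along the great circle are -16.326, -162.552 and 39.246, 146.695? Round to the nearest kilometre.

Δλ = 146.695 − -162.552 = 309.247°; wrapped into (−180°, 180°]: -50.753°.
Δφ = 39.246 − -16.326 = 55.572°.
a = sin²(Δφ/2) + cos φ₁ · cos φ₂ · sin²(Δλ/2) = 0.353818.
c = 2·atan2(√a, √(1−a)) = 1.27410 rad → d = 6371·c ≈ 8117.29 km.

8117 km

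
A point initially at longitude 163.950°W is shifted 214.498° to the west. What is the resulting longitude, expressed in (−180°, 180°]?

Start at -163.950°; shift −214.498° → -378.448°.
-378.448° lies outside (−180°, 180°]; add 360° → -18.448°.

18.448°W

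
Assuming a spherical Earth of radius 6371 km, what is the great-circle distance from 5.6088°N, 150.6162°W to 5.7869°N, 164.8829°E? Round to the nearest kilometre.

Δλ = 164.8829 − -150.6162 = 315.4991°; wrapped into (−180°, 180°]: -44.5009°.
Δφ = 5.7869 − 5.6088 = 0.1781°.
a = sin²(Δφ/2) + cos φ₁ · cos φ₂ · sin²(Δλ/2) = 0.141969.
c = 2·atan2(√a, √(1−a)) = 0.77265 rad → d = 6371·c ≈ 4922.57 km.

4923 km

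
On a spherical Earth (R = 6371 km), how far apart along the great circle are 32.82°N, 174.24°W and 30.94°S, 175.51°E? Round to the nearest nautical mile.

3872 nmi

Δλ = 175.51 − -174.24 = 349.75°; wrapped into (−180°, 180°]: -10.25°.
Δφ = -30.94 − 32.82 = -63.76°.
a = sin²(Δφ/2) + cos φ₁ · cos φ₂ · sin²(Δλ/2) = 0.284686.
c = 2·atan2(√a, √(1−a)) = 1.12561 rad → d = 6371·c ≈ 7171.24 km ≈ 3872.16 nmi.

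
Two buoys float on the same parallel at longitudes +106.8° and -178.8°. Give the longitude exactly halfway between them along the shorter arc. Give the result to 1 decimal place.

+144.0°

Signed shortest Δλ from +106.8° to -178.8° is +74.4°.
Midpoint longitude = +106.8° + (+74.4°)/2 = +106.8° + 37.2° = +144.0°.
(The naïve average (+106.8 + -178.8)/2 = -36.0° is on the wrong side of the globe.)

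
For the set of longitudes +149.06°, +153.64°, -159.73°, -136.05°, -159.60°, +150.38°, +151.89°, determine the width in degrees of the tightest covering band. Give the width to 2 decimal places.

Sort the longitudes: -159.73°, -159.60°, -136.05°, +149.06°, +150.38°, +151.89°, +153.64°.
Eastward gaps between consecutive values (wrapping around): 0.13°, 23.55°, 285.11°, 1.32°, 1.51°, 1.75°, 46.63°.
Largest gap = 285.11° ⇒ minimal covering band is its complement: 360° − 285.11° = 74.89°.
Band runs from +149.06° eastward to -136.05°, crossing the antimeridian.

74.89°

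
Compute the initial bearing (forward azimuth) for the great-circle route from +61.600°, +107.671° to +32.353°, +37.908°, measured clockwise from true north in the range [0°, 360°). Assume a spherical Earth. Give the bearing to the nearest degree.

Δλ = 37.908 − 107.671 = -69.763°.
θ = atan2( sin Δλ · cos φ₂ , cos φ₁ · sin φ₂ − sin φ₁ · cos φ₂ · cos Δλ )
  = atan2(-0.79262, -0.00252) = -90.182° → normalised to [0°, 360°): 269.818°.

270°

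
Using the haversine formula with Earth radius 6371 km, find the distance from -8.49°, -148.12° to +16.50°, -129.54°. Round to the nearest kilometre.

3450 km

Δλ = -129.54 − -148.12 = 18.58°.
Δφ = 16.50 − -8.49 = 24.99°.
a = sin²(Δφ/2) + cos φ₁ · cos φ₂ · sin²(Δλ/2) = 0.071522.
c = 2·atan2(√a, √(1−a)) = 0.54146 rad → d = 6371·c ≈ 3449.67 km.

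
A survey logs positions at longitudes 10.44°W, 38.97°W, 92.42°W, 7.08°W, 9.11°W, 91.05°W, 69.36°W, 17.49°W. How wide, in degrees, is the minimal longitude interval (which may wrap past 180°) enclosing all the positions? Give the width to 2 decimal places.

85.34°

Sort the longitudes: -92.42°, -91.05°, -69.36°, -38.97°, -17.49°, -10.44°, -9.11°, -7.08°.
Eastward gaps between consecutive values (wrapping around): 1.37°, 21.69°, 30.39°, 21.48°, 7.05°, 1.33°, 2.03°, 274.66°.
Largest gap = 274.66° ⇒ minimal covering band is its complement: 360° − 274.66° = 85.34°.
Band runs from -92.42° eastward to -7.08°.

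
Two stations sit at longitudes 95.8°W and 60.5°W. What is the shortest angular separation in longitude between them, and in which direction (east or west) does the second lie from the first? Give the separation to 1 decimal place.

Raw difference: -60.5 − -95.8 = 35.3°.
Normalise into (−180°, 180°]: 35.3° stays 35.3°.
Positive ⇒ the second point lies to the east; separation 35.3°.

35.3° east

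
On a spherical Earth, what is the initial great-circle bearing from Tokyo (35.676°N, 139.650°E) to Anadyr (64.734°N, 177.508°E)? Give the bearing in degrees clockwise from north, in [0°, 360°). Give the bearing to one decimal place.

26.0°

Δλ = 177.508 − 139.650 = 37.858°.
θ = atan2( sin Δλ · cos φ₂ , cos φ₁ · sin φ₂ − sin φ₁ · cos φ₂ · cos Δλ )
  = atan2(0.26194, 0.53808) = 25.957° → normalised to [0°, 360°): 25.957°.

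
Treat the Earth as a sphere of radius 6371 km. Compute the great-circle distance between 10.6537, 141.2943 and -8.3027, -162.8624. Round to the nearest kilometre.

6529 km

Δλ = -162.8624 − 141.2943 = -304.1567°; wrapped into (−180°, 180°]: 55.8433°.
Δφ = -8.3027 − 10.6537 = -18.9564°.
a = sin²(Δφ/2) + cos φ₁ · cos φ₂ · sin²(Δλ/2) = 0.240350.
c = 2·atan2(√a, √(1−a)) = 1.02476 rad → d = 6371·c ≈ 6528.77 km.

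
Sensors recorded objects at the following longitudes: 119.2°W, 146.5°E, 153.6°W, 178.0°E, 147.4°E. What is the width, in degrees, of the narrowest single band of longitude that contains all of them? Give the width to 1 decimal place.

Sort the longitudes: -153.6°, -119.2°, +146.5°, +147.4°, +178.0°.
Eastward gaps between consecutive values (wrapping around): 34.4°, 265.7°, 0.9°, 30.6°, 28.4°.
Largest gap = 265.7° ⇒ minimal covering band is its complement: 360° − 265.7° = 94.3°.
Band runs from +146.5° eastward to -119.2°, crossing the antimeridian.

94.3°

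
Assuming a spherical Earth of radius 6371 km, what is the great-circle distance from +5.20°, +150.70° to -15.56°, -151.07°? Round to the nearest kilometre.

Δλ = -151.07 − 150.70 = -301.77°; wrapped into (−180°, 180°]: 58.23°.
Δφ = -15.56 − 5.20 = -20.76°.
a = sin²(Δφ/2) + cos φ₁ · cos φ₂ · sin²(Δλ/2) = 0.259593.
c = 2·atan2(√a, √(1−a)) = 1.06921 rad → d = 6371·c ≈ 6811.95 km.

6812 km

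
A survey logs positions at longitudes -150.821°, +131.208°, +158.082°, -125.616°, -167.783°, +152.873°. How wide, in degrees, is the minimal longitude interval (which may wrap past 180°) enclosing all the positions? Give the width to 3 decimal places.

Sort the longitudes: -167.783°, -150.821°, -125.616°, +131.208°, +152.873°, +158.082°.
Eastward gaps between consecutive values (wrapping around): 16.962°, 25.205°, 256.824°, 21.665°, 5.209°, 34.135°.
Largest gap = 256.824° ⇒ minimal covering band is its complement: 360° − 256.824° = 103.176°.
Band runs from +131.208° eastward to -125.616°, crossing the antimeridian.

103.176°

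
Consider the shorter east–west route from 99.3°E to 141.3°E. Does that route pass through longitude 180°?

No

Signed shortest Δλ = ((141.3 − 99.3 + 180) mod 360) − 180 = 42.0°.
Going east by 42.0° from +99.3° reaches +141.3° without touching 180°.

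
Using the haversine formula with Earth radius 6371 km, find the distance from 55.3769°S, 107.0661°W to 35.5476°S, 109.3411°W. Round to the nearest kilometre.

2212 km

Δλ = -109.3411 − -107.0661 = -2.2750°.
Δφ = -35.5476 − -55.3769 = 19.8293°.
a = sin²(Δφ/2) + cos φ₁ · cos φ₂ · sin²(Δλ/2) = 0.029828.
c = 2·atan2(√a, √(1−a)) = 0.34716 rad → d = 6371·c ≈ 2211.75 km.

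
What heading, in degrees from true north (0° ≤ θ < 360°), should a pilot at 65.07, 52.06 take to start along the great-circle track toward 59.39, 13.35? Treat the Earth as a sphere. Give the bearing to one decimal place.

Δλ = 13.35 − 52.06 = -38.71°.
θ = atan2( sin Δλ · cos φ₂ , cos φ₁ · sin φ₂ − sin φ₁ · cos φ₂ · cos Δλ )
  = atan2(-0.31844, 0.00246) = -89.557° → normalised to [0°, 360°): 270.443°.

270.4°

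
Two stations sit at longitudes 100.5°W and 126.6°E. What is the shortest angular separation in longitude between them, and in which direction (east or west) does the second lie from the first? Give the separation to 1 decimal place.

132.9° west

Raw difference: 126.6 − -100.5 = 227.1°.
Normalise into (−180°, 180°]: 227.1° − 360° = -132.9°.
Negative ⇒ the second point lies to the west; separation 132.9°.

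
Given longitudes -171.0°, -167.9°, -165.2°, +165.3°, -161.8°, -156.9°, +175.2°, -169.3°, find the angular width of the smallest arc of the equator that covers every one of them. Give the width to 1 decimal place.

Sort the longitudes: -171.0°, -169.3°, -167.9°, -165.2°, -161.8°, -156.9°, +165.3°, +175.2°.
Eastward gaps between consecutive values (wrapping around): 1.7°, 1.4°, 2.7°, 3.4°, 4.9°, 322.2°, 9.9°, 13.8°.
Largest gap = 322.2° ⇒ minimal covering band is its complement: 360° − 322.2° = 37.8°.
Band runs from +165.3° eastward to -156.9°, crossing the antimeridian.

37.8°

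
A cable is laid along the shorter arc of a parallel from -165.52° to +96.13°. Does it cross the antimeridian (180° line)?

Naïve |96.13 − -165.52| = 261.65° > 180°, so the shorter arc goes the other way round — across 180°.
Signed shortest Δλ = ((96.13 − -165.52 + 180) mod 360) − 180 = -98.35°.
Going west by 98.35° from -165.52° passes through 180° before reaching +96.13°.

Yes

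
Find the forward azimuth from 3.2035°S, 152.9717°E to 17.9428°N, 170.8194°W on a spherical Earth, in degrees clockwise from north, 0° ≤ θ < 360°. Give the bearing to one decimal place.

58.1°

Δλ = -170.8194 − 152.9717 = -323.7911°; wrapped into (−180°, 180°]: 36.2089°.
θ = atan2( sin Δλ · cos φ₂ , cos φ₁ · sin φ₂ − sin φ₁ · cos φ₂ · cos Δλ )
  = atan2(0.56200, 0.35048) = 58.051° → normalised to [0°, 360°): 58.051°.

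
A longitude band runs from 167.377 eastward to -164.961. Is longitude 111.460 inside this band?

Band width going east from +167.377° to -164.961°: ((-164.961 − 167.377) mod 360) = 27.662°.
Offset of +111.460° east of the west edge: ((111.460 − 167.377) mod 360) = 304.083°.
304.083° > 27.662° ⇒ outside.

No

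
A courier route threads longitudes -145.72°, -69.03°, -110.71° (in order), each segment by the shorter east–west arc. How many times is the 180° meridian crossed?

0

Leg 1: -145.72° → -69.03°, shortest Δλ = 76.69° (east) — does not cross 180°.
Leg 2: -69.03° → -110.71°, shortest Δλ = -41.68° (west) — does not cross 180°.
Total crossings: 0.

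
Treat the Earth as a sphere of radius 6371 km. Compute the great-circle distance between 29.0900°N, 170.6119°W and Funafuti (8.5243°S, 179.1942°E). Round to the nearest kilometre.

Δλ = 179.1942 − -170.6119 = 349.8061°; wrapped into (−180°, 180°]: -10.1939°.
Δφ = -8.5243 − 29.0900 = -37.6143°.
a = sin²(Δφ/2) + cos φ₁ · cos φ₂ · sin²(Δλ/2) = 0.110752.
c = 2·atan2(√a, √(1−a)) = 0.67853 rad → d = 6371·c ≈ 4322.92 km.

4323 km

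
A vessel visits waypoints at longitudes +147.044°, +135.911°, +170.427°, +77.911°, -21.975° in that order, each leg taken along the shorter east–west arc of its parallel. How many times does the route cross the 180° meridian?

0

Leg 1: +147.044° → +135.911°, shortest Δλ = -11.133° (west) — does not cross 180°.
Leg 2: +135.911° → +170.427°, shortest Δλ = 34.516° (east) — does not cross 180°.
Leg 3: +170.427° → +77.911°, shortest Δλ = -92.516° (west) — does not cross 180°.
Leg 4: +77.911° → -21.975°, shortest Δλ = -99.886° (west) — does not cross 180°.
Total crossings: 0.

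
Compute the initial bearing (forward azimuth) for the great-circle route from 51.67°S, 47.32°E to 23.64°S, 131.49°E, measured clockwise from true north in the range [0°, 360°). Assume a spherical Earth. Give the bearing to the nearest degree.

101°

Δλ = 131.49 − 47.32 = 84.17°.
θ = atan2( sin Δλ · cos φ₂ , cos φ₁ · sin φ₂ − sin φ₁ · cos φ₂ · cos Δλ )
  = atan2(0.91134, -0.17569) = 100.912° → normalised to [0°, 360°): 100.912°.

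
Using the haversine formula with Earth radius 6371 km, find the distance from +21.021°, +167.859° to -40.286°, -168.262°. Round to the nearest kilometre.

Δλ = -168.262 − 167.859 = -336.121°; wrapped into (−180°, 180°]: 23.879°.
Δφ = -40.286 − 21.021 = -61.307°.
a = sin²(Δφ/2) + cos φ₁ · cos φ₂ · sin²(Δλ/2) = 0.290417.
c = 2·atan2(√a, √(1−a)) = 1.13827 rad → d = 6371·c ≈ 7251.92 km.

7252 km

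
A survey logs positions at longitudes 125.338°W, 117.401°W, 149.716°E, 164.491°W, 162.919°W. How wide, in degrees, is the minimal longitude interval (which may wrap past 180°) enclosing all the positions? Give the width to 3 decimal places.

92.883°

Sort the longitudes: -164.491°, -162.919°, -125.338°, -117.401°, +149.716°.
Eastward gaps between consecutive values (wrapping around): 1.572°, 37.581°, 7.937°, 267.117°, 45.793°.
Largest gap = 267.117° ⇒ minimal covering band is its complement: 360° − 267.117° = 92.883°.
Band runs from +149.716° eastward to -117.401°, crossing the antimeridian.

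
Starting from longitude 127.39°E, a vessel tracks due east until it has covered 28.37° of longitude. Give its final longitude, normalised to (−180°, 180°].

155.76°E

Start at +127.39°; shift +28.37° → +155.76°.
+155.76° already lies in (−180°, 180°].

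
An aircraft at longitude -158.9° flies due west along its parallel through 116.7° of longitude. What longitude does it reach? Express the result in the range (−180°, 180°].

Start at -158.9°; shift −116.7° → -275.6°.
-275.6° lies outside (−180°, 180°]; add 360° → +84.4°.

+84.4°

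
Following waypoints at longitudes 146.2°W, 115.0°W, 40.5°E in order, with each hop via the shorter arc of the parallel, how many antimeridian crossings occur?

0

Leg 1: -146.2° → -115.0°, shortest Δλ = 31.2° (east) — does not cross 180°.
Leg 2: -115.0° → +40.5°, shortest Δλ = 155.5° (east) — does not cross 180°.
Total crossings: 0.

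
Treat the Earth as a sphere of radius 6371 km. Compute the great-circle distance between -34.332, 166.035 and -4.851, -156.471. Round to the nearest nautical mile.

Δλ = -156.471 − 166.035 = -322.506°; wrapped into (−180°, 180°]: 37.494°.
Δφ = -4.851 − -34.332 = 29.481°.
a = sin²(Δφ/2) + cos φ₁ · cos φ₂ · sin²(Δλ/2) = 0.149731.
c = 2·atan2(√a, √(1−a)) = 0.79465 rad → d = 6371·c ≈ 5062.69 km ≈ 2733.63 nmi.

2734 nmi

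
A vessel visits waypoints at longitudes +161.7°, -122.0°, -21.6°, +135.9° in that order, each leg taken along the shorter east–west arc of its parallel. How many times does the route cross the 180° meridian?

Leg 1: +161.7° → -122.0°, shortest Δλ = 76.3° (east) — crosses 180°.
Leg 2: -122.0° → -21.6°, shortest Δλ = 100.4° (east) — does not cross 180°.
Leg 3: -21.6° → +135.9°, shortest Δλ = 157.5° (east) — does not cross 180°.
Total crossings: 1.

1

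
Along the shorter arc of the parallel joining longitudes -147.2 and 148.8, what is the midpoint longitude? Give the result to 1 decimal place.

Signed shortest Δλ from -147.2° to +148.8° is -64.0°.
Midpoint longitude = -147.2° + (-64.0°)/2 = -147.2° − 32.0° = -179.2°.
(The naïve average (-147.2 + +148.8)/2 = 0.8° is on the wrong side of the globe.)

-179.2°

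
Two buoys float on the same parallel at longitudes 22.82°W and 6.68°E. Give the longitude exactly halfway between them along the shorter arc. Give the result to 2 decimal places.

Signed shortest Δλ from -22.82° to +6.68° is +29.50°.
Midpoint longitude = -22.82° + (+29.50°)/2 = -22.82° + 14.75° = -8.07°.

8.07°W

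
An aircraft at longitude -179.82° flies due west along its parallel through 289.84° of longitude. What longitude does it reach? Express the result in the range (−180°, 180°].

Start at -179.82°; shift −289.84° → -469.66°.
-469.66° lies outside (−180°, 180°]; add 360° → -109.66°.

-109.66°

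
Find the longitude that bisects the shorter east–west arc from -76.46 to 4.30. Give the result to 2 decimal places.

-36.08°

Signed shortest Δλ from -76.46° to +4.30° is +80.76°.
Midpoint longitude = -76.46° + (+80.76°)/2 = -76.46° + 40.38° = -36.08°.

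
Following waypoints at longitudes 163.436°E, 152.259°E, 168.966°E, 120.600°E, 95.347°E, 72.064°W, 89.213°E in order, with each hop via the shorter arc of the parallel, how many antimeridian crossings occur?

Leg 1: +163.436° → +152.259°, shortest Δλ = -11.177° (west) — does not cross 180°.
Leg 2: +152.259° → +168.966°, shortest Δλ = 16.707° (east) — does not cross 180°.
Leg 3: +168.966° → +120.600°, shortest Δλ = -48.366° (west) — does not cross 180°.
Leg 4: +120.600° → +95.347°, shortest Δλ = -25.253° (west) — does not cross 180°.
Leg 5: +95.347° → -72.064°, shortest Δλ = -167.411° (west) — does not cross 180°.
Leg 6: -72.064° → +89.213°, shortest Δλ = 161.277° (east) — does not cross 180°.
Total crossings: 0.

0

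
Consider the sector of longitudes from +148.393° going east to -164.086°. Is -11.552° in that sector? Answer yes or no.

No

Band width going east from +148.393° to -164.086°: ((-164.086 − 148.393) mod 360) = 47.521°.
Offset of -11.552° east of the west edge: ((-11.552 − 148.393) mod 360) = 200.055°.
200.055° > 47.521° ⇒ outside.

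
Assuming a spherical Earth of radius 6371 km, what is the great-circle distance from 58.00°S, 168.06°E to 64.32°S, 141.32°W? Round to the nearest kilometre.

2724 km

Δλ = -141.32 − 168.06 = -309.38°; wrapped into (−180°, 180°]: 50.62°.
Δφ = -64.32 − -58.00 = -6.32°.
a = sin²(Δφ/2) + cos φ₁ · cos φ₂ · sin²(Δλ/2) = 0.045009.
c = 2·atan2(√a, √(1−a)) = 0.42756 rad → d = 6371·c ≈ 2723.97 km.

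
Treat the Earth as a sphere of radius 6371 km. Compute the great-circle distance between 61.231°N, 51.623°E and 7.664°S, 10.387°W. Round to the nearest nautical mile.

5035 nmi

Δλ = -10.387 − 51.623 = -62.010°.
Δφ = -7.664 − 61.231 = -68.895°.
a = sin²(Δφ/2) + cos φ₁ · cos φ₂ · sin²(Δλ/2) = 0.446523.
c = 2·atan2(√a, √(1−a)) = 1.46364 rad → d = 6371·c ≈ 9324.84 km ≈ 5035.01 nmi.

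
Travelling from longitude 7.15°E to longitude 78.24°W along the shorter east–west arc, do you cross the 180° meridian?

Signed shortest Δλ = ((-78.24 − 7.15 + 180) mod 360) − 180 = -85.39°.
Going west by 85.39° from +7.15° reaches -78.24° without touching 180°.

No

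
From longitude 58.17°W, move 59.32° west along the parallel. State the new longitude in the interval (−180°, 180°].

Start at -58.17°; shift −59.32° → -117.49°.
-117.49° already lies in (−180°, 180°].

117.49°W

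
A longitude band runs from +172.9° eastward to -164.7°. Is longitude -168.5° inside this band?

Band width going east from +172.9° to -164.7°: ((-164.7 − 172.9) mod 360) = 22.4°.
Offset of -168.5° east of the west edge: ((-168.5 − 172.9) mod 360) = 18.6°.
18.6° ≤ 22.4° ⇒ inside.

Yes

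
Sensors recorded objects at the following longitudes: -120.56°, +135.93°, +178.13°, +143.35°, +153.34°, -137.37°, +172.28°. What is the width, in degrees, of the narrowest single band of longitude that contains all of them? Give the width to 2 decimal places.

103.51°

Sort the longitudes: -137.37°, -120.56°, +135.93°, +143.35°, +153.34°, +172.28°, +178.13°.
Eastward gaps between consecutive values (wrapping around): 16.81°, 256.49°, 7.42°, 9.99°, 18.94°, 5.85°, 44.50°.
Largest gap = 256.49° ⇒ minimal covering band is its complement: 360° − 256.49° = 103.51°.
Band runs from +135.93° eastward to -120.56°, crossing the antimeridian.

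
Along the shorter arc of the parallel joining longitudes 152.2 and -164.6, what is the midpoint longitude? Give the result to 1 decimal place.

Signed shortest Δλ from +152.2° to -164.6° is +43.2°.
Midpoint longitude = +152.2° + (+43.2°)/2 = +152.2° + 21.6° = +173.8°.
(The naïve average (+152.2 + -164.6)/2 = -6.2° is on the wrong side of the globe.)

+173.8°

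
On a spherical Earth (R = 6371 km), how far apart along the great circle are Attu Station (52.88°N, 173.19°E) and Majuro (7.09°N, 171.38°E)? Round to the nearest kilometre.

5094 km

Δλ = 171.38 − 173.19 = -1.81°.
Δφ = 7.09 − 52.88 = -45.79°.
a = sin²(Δφ/2) + cos φ₁ · cos φ₂ · sin²(Δλ/2) = 0.151504.
c = 2·atan2(√a, √(1−a)) = 0.79960 rad → d = 6371·c ≈ 5094.27 km.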